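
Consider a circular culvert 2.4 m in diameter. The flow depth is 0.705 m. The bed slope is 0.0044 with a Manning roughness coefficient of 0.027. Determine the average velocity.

For a circular section of diameter D = 2.4 m at depth y = 0.705 m, the central angle is θ = 2 arccos(1 − 2y/D) = 2.291 rad. Then A = (D²/8)(θ − sin θ) = 1.109 m² and P = Dθ/2 = 2.749 m.
Hydraulic radius R = A/P = 1.109/2.749 = 0.4032 m.
From Manning's equation, V = (1/n) R^(2/3) S^(1/2) = (1/0.027) × 0.4032^(2/3) × 0.0044^(1/2) = 1.34 m/s.

V = 1.34 m/s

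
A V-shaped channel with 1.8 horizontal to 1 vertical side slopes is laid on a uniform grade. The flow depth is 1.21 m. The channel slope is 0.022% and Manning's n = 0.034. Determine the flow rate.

For a triangular section with side slope z = 1.8: A = zy² = 1.8×1.21² = 2.635 m²; P = 2y√(1+z²) = 2×1.21×2.059 = 4.983 m.
Hydraulic radius R = A/P = 2.635/4.983 = 0.5289 m.
Manning's equation: Q = (1/n) A R^(2/3) S^(1/2) = (1/0.034) × 2.635 × 0.5289^(2/3) × 0.00022^(1/2) = 0.752 m³/s.

Q = 0.752 m³/s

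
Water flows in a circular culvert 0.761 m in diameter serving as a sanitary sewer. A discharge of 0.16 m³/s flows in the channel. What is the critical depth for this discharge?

At critical depth, Q² T / (g A³) = 1, i.e. A³/T = Q²/g = 0.16²/9.81 = 0.00261.
At y = 0.181 m: A³/T = 0.0008784 — too small.
At y = 0.303 m: A³/T = 0.006462 — too large.
At y = 0.24 m: A³/T = 0.00263 — matches.

y_c = 0.24 m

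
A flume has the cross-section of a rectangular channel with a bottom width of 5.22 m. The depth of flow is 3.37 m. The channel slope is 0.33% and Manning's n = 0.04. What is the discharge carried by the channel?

Flow area A = b·y = 5.22 × 3.37 = 17.59 m². Wetted perimeter P = b + 2y = 5.22 + 2×3.37 = 11.96 m.
Hydraulic radius R = A/P = 17.59/11.96 = 1.471 m.
Manning's equation: Q = (1/n) A R^(2/3) S^(1/2) = (1/0.04) × 17.59 × 1.471^(2/3) × 0.0033^(1/2) = 32.7 m³/s.

Q = 32.7 m³/s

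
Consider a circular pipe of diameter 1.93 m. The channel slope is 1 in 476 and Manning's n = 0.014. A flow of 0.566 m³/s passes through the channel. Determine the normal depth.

y_n = 0.404 m

Manning's equation rearranged: A R^(2/3) = nQ / (1·√S) = 0.014 × 0.566 / (√0.002101) = 0.1729.
At y = 0.28 m: A R^(2/3) = 0.08165 — too small.
At y = 0.472 m: A R^(2/3) = 0.236 — too large.
At y = 0.404 m: A R^(2/3) = 0.1728 — ≈ 0.1729.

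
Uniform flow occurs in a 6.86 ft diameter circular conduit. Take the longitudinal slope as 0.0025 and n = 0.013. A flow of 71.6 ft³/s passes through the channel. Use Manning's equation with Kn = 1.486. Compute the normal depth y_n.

y_n = 2.27 ft

Manning's equation rearranged: A R^(2/3) = nQ / (1.486·√S) = 0.013 × 71.6 / (1.486 × √0.0025) = 12.53.
Try y = 2 ft: A R^(2/3) = 9.811 — too small.
Try y = 2.83 ft: A R^(2/3) = 18.88 — too large.
Try y = 2.27 ft: A R^(2/3) = 12.52 — matches.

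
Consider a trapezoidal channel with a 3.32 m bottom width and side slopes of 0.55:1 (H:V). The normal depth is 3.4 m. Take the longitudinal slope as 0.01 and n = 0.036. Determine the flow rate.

With bottom width b = 3.32 m and side slope z = 0.55: A = (b + zy)y = (3.32 + 0.55×3.4)×3.4 = 17.65 m²; P = b + 2y√(1+z²) = 3.32 + 2×3.4×1.141 = 11.08 m.
Hydraulic radius R = A/P = 17.65/11.08 = 1.593 m.
Manning's equation: Q = (1/n) A R^(2/3) S^(1/2) = (1/0.036) × 17.65 × 1.593^(2/3) × 0.01^(1/2) = 66.8 m³/s.

Q = 66.8 m³/s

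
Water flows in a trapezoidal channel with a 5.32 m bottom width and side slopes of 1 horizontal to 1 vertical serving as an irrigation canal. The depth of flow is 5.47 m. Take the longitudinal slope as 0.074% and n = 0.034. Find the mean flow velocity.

With bottom width b = 5.32 m and side slope z = 1: A = (b + zy)y = (5.32 + 1×5.47)×5.47 = 59.02 m²; P = b + 2y√(1+z²) = 5.32 + 2×5.47×1.414 = 20.79 m.
Hydraulic radius R = A/P = 59.02/20.79 = 2.839 m.
From Manning's equation, V = (1/n) R^(2/3) S^(1/2) = (1/0.034) × 2.839^(2/3) × 0.00074^(1/2) = 1.6 m/s.

V = 1.6 m/s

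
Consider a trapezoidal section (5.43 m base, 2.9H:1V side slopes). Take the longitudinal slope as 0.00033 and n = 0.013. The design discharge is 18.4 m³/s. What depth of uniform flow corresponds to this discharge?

Manning's equation rearranged: A R^(2/3) = nQ / (1·√S) = 0.013 × 18.4 / (√0.00033) = 13.17.
Trying y = 1.76 m: A R^(2/3) = 20.26 — over.
Trying y = 1.23 m: A R^(2/3) = 9.952 — short.
Trying y = 1.42 m: A R^(2/3) = 13.18 — matches.

y_n = 1.42 m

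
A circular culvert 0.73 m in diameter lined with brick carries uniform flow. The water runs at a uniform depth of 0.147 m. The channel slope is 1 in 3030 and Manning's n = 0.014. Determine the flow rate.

For a circular section of diameter D = 0.73 m at depth y = 0.147 m, the central angle is θ = 2 arccos(1 − 2y/D) = 1.861 rad. Then A = (D²/8)(θ − sin θ) = 0.06018 m² and P = Dθ/2 = 0.6794 m.
Hydraulic radius R = A/P = 0.06018/0.6794 = 0.08857 m.
Manning's equation: Q = (1/n) A R^(2/3) S^(1/2) = (1/0.014) × 0.06018 × 0.08857^(2/3) × 0.00033^(1/2) = 0.0155 m³/s.

Q = 0.0155 m³/s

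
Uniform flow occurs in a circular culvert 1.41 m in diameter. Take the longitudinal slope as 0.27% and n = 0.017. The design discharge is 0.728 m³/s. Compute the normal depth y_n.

y_n = 0.535 m

Manning's equation rearranged: A R^(2/3) = nQ / (1·√S) = 0.017 × 0.728 / (√0.0027) = 0.2382.
At y = 0.637 m: A R^(2/3) = 0.3268 — too large.
At y = 0.405 m: A R^(2/3) = 0.1402 — too small.
At y = 0.535 m: A R^(2/3) = 0.2383 — ≈ 0.2382.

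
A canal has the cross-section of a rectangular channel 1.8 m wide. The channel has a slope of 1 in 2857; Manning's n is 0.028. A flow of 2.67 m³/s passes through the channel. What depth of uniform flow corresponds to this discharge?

y_n = 2.86 m

Manning's equation rearranged: A R^(2/3) = nQ / (1·√S) = 0.028 × 2.67 / (√0.00035) = 3.996.
Trying y = 3.41 m: A R^(2/3) = 4.894 — too large.
Trying y = 2.53 m: A R^(2/3) = 3.466 — too small.
Trying y = 2.86 m: A R^(2/3) = 3.999 — close enough.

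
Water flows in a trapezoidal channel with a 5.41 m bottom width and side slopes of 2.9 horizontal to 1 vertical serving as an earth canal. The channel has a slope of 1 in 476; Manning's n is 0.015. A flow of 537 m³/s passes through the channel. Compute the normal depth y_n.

Manning's equation rearranged: A R^(2/3) = nQ / (1·√S) = 0.015 × 537 / (√0.002101) = 175.7.
At y = 3.59 m: A R^(2/3) = 92.26 — short.
At y = 5.59 m: A R^(2/3) = 253.9 — over.
At y = 4.77 m: A R^(2/3) = 175.6 — ≈ 175.7.

y_n = 4.77 m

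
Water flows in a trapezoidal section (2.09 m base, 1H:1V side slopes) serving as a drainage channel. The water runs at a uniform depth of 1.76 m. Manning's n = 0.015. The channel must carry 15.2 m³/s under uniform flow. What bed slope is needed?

With bottom width b = 2.09 m and side slope z = 1: A = (b + zy)y = (2.09 + 1×1.76)×1.76 = 6.776 m²; P = b + 2y√(1+z²) = 2.09 + 2×1.76×1.414 = 7.068 m.
Hydraulic radius R = A/P = 6.776/7.068 = 0.9587 m.
From Manning's equation, S = [nQ / (1 A R^(2/3))]² = [0.015 × 15.2 / (1 × 6.776 × 0.9587^(2/3))]² = 0.0012.

S = 0.0012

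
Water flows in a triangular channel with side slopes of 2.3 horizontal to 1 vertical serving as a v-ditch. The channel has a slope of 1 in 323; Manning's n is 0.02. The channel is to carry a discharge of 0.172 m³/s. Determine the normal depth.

Manning's equation rearranged: A R^(2/3) = nQ / (1·√S) = 0.02 × 0.172 / (√0.003096) = 0.06182.
Try y = 0.242 m: A R^(2/3) = 0.0311 — low.
Try y = 0.356 m: A R^(2/3) = 0.08706 — high.
Try y = 0.313 m: A R^(2/3) = 0.06177 — close enough.

y_n = 0.313 m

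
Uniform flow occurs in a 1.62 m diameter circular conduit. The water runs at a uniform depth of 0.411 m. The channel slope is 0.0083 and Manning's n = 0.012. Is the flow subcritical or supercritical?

For a circular section of diameter D = 1.62 m at depth y = 0.411 m, the central angle is θ = 2 arccos(1 − 2y/D) = 2.111 rad. Then A = (D²/8)(θ − sin θ) = 0.4114 m² and P = Dθ/2 = 1.71 m.
Hydraulic radius R = A/P = 0.4114/1.71 = 0.2405 m.
V = (1/n) R^(2/3) √S = (1/0.012) × 0.2405^(2/3) × √0.0083 = 2.936 m/s. Hydraulic depth D_h = A/T = 0.4114/1.41 = 0.2918 m.
Froude number Fr = V/√(g·D_h) = 2.936/√(9.81×0.2918) = 1.74, which is greater than 1, so the flow is supercritical.

supercritical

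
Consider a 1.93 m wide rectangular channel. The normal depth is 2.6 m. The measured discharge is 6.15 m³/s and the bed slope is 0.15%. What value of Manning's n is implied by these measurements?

n = 0.025

Flow area A = b·y = 1.93 × 2.6 = 5.018 m². Wetted perimeter P = b + 2y = 1.93 + 2×2.6 = 7.13 m.
Hydraulic radius R = A/P = 5.018/7.13 = 0.7038 m.
Rearranging Manning's equation: n = (1/Q) A R^(2/3) S^(1/2) = (1/6.15) × 5.018 × 0.7038^(2/3) × √0.0015 = 0.025.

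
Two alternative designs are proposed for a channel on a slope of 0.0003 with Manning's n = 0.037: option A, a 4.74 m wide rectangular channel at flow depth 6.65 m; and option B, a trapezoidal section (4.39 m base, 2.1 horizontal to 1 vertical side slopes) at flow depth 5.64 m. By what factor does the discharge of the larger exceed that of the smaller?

Channel A: Flow area A = b·y = 4.74 × 6.65 = 31.52 m². Wetted perimeter P = b + 2y = 4.74 + 2×6.65 = 18.04 m. Hydraulic radius R = A/P = 31.52/18.04 = 1.747 m. Q_A = (1/0.037)·31.52·1.747^(2/3)·√0.0003 = 21.41 m³/s.
Channel B: With bottom width b = 4.39 m and side slope z = 2.1: A = (b + zy)y = (4.39 + 2.1×5.64)×5.64 = 91.56 m²; P = b + 2y√(1+z²) = 4.39 + 2×5.64×2.326 = 30.63 m. Hydraulic radius R = A/P = 91.56/30.63 = 2.99 m. Q_B = (1/0.037)·91.56·2.99^(2/3)·√0.0003 = 88.95 m³/s.
The larger discharge is 88.95 m³/s and the smaller is 21.41 m³/s; the ratio is 4.16.

4.16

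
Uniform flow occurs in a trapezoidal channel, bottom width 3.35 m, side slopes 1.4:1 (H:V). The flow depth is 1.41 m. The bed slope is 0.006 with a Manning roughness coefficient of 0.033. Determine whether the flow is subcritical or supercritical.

subcritical

With bottom width b = 3.35 m and side slope z = 1.4: A = (b + zy)y = (3.35 + 1.4×1.41)×1.41 = 7.507 m²; P = b + 2y√(1+z²) = 3.35 + 2×1.41×1.72 = 8.202 m.
Hydraulic radius R = A/P = 7.507/8.202 = 0.9153 m.
V = (1/n) R^(2/3) √S = (1/0.033) × 0.9153^(2/3) × √0.006 = 2.213 m/s. Hydraulic depth D_h = A/T = 7.507/7.298 = 1.029 m.
Froude number Fr = V/√(g·D_h) = 2.213/√(9.81×1.029) = 0.697, which is less than 1, so the flow is subcritical.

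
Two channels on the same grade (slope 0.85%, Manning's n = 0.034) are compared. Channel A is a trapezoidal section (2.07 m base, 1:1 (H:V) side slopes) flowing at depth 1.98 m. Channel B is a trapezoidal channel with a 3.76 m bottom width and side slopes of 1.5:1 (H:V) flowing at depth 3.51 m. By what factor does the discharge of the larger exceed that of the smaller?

5.94

Channel A: With bottom width b = 2.07 m and side slope z = 1: A = (b + zy)y = (2.07 + 1×1.98)×1.98 = 8.019 m²; P = b + 2y√(1+z²) = 2.07 + 2×1.98×1.414 = 7.67 m. Hydraulic radius R = A/P = 8.019/7.67 = 1.045 m. Q_A = (1/0.034)·8.019·1.045^(2/3)·√0.0085 = 22.4 m³/s.
Channel B: With bottom width b = 3.76 m and side slope z = 1.5: A = (b + zy)y = (3.76 + 1.5×3.51)×3.51 = 31.68 m²; P = b + 2y√(1+z²) = 3.76 + 2×3.51×1.803 = 16.42 m. Hydraulic radius R = A/P = 31.68/16.42 = 1.93 m. Q_B = (1/0.034)·31.68·1.93^(2/3)·√0.0085 = 133.1 m³/s.
The larger discharge is 133.1 m³/s and the smaller is 22.4 m³/s; the ratio is 5.94.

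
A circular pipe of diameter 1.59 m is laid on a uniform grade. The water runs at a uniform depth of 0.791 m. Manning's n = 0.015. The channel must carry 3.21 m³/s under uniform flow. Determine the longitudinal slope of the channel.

For a circular section of diameter D = 1.59 m at depth y = 0.791 m, the central angle is θ = 2 arccos(1 − 2y/D) = 3.132 rad. Then A = (D²/8)(θ − sin θ) = 0.9864 m² and P = Dθ/2 = 2.49 m.
Hydraulic radius R = A/P = 0.9864/2.49 = 0.3962 m.
From Manning's equation, S = [nQ / (1 A R^(2/3))]² = [0.015 × 3.21 / (1 × 0.9864 × 0.3962^(2/3))]² = 0.00819.

S = 0.00819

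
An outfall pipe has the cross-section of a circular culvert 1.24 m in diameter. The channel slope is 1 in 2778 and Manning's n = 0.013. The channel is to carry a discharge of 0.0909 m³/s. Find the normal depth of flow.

y_n = 0.281 m

Manning's equation rearranged: A R^(2/3) = nQ / (1·√S) = 0.013 × 0.0909 / (√0.00036) = 0.06228.
At y = 0.352 m: A R^(2/3) = 0.09729 — too large.
At y = 0.197 m: A R^(2/3) = 0.03027 — too small.
At y = 0.281 m: A R^(2/3) = 0.0623 — matches.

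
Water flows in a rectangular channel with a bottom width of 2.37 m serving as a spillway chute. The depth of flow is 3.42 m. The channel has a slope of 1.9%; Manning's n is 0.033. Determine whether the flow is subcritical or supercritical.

Flow area A = b·y = 2.37 × 3.42 = 8.105 m². Wetted perimeter P = b + 2y = 2.37 + 2×3.42 = 9.21 m.
Hydraulic radius R = A/P = 8.105/9.21 = 0.8801 m.
V = (1/n) R^(2/3) √S = (1/0.033) × 0.8801^(2/3) × √0.019 = 3.836 m/s. Hydraulic depth D_h = A/T = 8.105/2.37 = 3.42 m.
Froude number Fr = V/√(g·D_h) = 3.836/√(9.81×3.42) = 0.662, which is less than 1, so the flow is subcritical.

subcritical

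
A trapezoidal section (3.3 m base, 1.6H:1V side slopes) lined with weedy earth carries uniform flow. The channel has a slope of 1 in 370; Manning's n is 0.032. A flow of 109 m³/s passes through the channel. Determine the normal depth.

Manning's equation rearranged: A R^(2/3) = nQ / (1·√S) = 0.032 × 109 / (√0.002703) = 67.09.
Trying y = 3.5 m: A R^(2/3) = 47.57 — short.
Trying y = 4.45 m: A R^(2/3) = 80.98 — over.
Trying y = 4.09 m: A R^(2/3) = 67.05 — close enough.

y_n = 4.09 m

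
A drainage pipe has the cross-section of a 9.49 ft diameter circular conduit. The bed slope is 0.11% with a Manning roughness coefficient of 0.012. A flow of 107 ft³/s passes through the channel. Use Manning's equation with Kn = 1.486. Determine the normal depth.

y_n = 2.93 ft

Manning's equation rearranged: A R^(2/3) = nQ / (1.486·√S) = 0.012 × 107 / (1.486 × √0.0011) = 26.05.
Try y = 3.57 ft: A R^(2/3) = 37.87 — too large.
Try y = 2.93 ft: A R^(2/3) = 26.05 — close enough.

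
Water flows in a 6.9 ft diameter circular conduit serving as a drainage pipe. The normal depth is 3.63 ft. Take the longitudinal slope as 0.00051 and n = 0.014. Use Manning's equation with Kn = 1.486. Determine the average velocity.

V = 3.52 ft/s

For a circular section of diameter D = 6.9 ft at depth y = 3.63 ft, the central angle is θ = 2 arccos(1 − 2y/D) = 3.246 rad. Then A = (D²/8)(θ − sin θ) = 19.94 ft² and P = Dθ/2 = 11.2 ft.
Hydraulic radius R = A/P = 19.94/11.2 = 1.78 ft.
From Manning's equation, V = (1.486/n) R^(2/3) S^(1/2) = (1.486/0.014) × 1.78^(2/3) × 0.00051^(1/2) = 3.52 ft/s.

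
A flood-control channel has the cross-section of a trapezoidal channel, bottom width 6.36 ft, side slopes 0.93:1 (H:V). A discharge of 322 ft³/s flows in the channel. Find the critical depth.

At critical depth, Q² T / (g A³) = 1, i.e. A³/T = Q²/g = 322²/32.2 = 3220.
Try y = 4.55 ft: A³/T = 7550 — too large.
Try y = 3.58 ft: A³/T = 3206 — ≈ 3220.

y_c = 3.58 ft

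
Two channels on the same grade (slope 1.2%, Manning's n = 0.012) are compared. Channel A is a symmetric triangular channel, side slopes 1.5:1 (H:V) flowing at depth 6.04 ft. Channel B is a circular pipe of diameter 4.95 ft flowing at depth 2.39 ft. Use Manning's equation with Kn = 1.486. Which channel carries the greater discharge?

channel A

Channel A: For a triangular section with side slope z = 1.5: A = zy² = 1.5×6.04² = 54.72 ft²; P = 2y√(1+z²) = 2×6.04×1.803 = 21.78 ft. Hydraulic radius R = A/P = 54.72/21.78 = 2.513 ft. Q_A = (1.486/0.012)·54.72·2.513^(2/3)·√0.012 = 1372 ft³/s.
Channel B: For a circular section of diameter D = 4.95 ft at depth y = 2.39 ft, the central angle is θ = 2 arccos(1 − 2y/D) = 3.073 rad. Then A = (D²/8)(θ − sin θ) = 9.201 ft² and P = Dθ/2 = 7.605 ft. Hydraulic radius R = A/P = 9.201/7.605 = 1.21 ft. Q_B = (1.486/0.012)·9.201·1.21^(2/3)·√0.012 = 141.7 ft³/s.
Q_A = 1372 ft³/s vs Q_B = 141.7 ft³/s, so channel A carries more.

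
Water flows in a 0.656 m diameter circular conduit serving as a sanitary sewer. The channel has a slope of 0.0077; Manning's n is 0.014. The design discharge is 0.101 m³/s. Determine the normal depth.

Manning's equation rearranged: A R^(2/3) = nQ / (1·√S) = 0.014 × 0.101 / (√0.0077) = 0.01611.
Try y = 0.211 m: A R^(2/3) = 0.02268 — high.
Try y = 0.142 m: A R^(2/3) = 0.0104 — low.
Try y = 0.177 m: A R^(2/3) = 0.01613 — matches.

y_n = 0.177 m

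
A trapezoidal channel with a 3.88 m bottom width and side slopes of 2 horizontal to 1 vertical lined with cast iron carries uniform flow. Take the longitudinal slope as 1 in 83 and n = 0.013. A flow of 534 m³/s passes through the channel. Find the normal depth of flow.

Manning's equation rearranged: A R^(2/3) = nQ / (1·√S) = 0.013 × 534 / (√0.01205) = 63.24.
At y = 2.98 m: A R^(2/3) = 41.84 — short.
At y = 3.6 m: A R^(2/3) = 63.24 — ≈ 63.24.

y_n = 3.6 m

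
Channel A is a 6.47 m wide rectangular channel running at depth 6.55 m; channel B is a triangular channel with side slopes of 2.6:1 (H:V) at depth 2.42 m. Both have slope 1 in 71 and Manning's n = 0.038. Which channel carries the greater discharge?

Channel A: Flow area A = b·y = 6.47 × 6.55 = 42.38 m². Wetted perimeter P = b + 2y = 6.47 + 2×6.55 = 19.57 m. Hydraulic radius R = A/P = 42.38/19.57 = 2.165 m. Q_A = (1/0.038)·42.38·2.165^(2/3)·√0.01408 = 221.5 m³/s.
Channel B: For a triangular section with side slope z = 2.6: A = zy² = 2.6×2.42² = 15.23 m²; P = 2y√(1+z²) = 2×2.42×2.786 = 13.48 m. Hydraulic radius R = A/P = 15.23/13.48 = 1.129 m. Q_B = (1/0.038)·15.23·1.129^(2/3)·√0.01408 = 51.57 m³/s.
Q_A = 221.5 m³/s vs Q_B = 51.57 m³/s, so channel A carries more.

channel A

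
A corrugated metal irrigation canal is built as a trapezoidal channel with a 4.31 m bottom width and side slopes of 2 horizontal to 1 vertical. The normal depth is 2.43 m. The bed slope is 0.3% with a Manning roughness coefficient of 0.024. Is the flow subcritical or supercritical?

subcritical

With bottom width b = 4.31 m and side slope z = 2: A = (b + zy)y = (4.31 + 2×2.43)×2.43 = 22.28 m²; P = b + 2y√(1+z²) = 4.31 + 2×2.43×2.236 = 15.18 m.
Hydraulic radius R = A/P = 22.28/15.18 = 1.468 m.
V = (1/n) R^(2/3) √S = (1/0.024) × 1.468^(2/3) × √0.003 = 2.948 m/s. Hydraulic depth D_h = A/T = 22.28/14.03 = 1.588 m.
Froude number Fr = V/√(g·D_h) = 2.948/√(9.81×1.588) = 0.747, which is less than 1, so the flow is subcritical.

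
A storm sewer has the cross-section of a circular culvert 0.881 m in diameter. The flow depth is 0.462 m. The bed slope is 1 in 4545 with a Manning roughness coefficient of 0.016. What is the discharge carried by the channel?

For a circular section of diameter D = 0.881 m at depth y = 0.462 m, the central angle is θ = 2 arccos(1 − 2y/D) = 3.239 rad. Then A = (D²/8)(θ − sin θ) = 0.3237 m² and P = Dθ/2 = 1.427 m.
Hydraulic radius R = A/P = 0.3237/1.427 = 0.2269 m.
Manning's equation: Q = (1/n) A R^(2/3) S^(1/2) = (1/0.016) × 0.3237 × 0.2269^(2/3) × 0.00022^(1/2) = 0.112 m³/s.

Q = 0.112 m³/s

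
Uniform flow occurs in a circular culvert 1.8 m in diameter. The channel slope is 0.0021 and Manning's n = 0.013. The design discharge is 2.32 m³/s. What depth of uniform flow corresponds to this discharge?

Manning's equation rearranged: A R^(2/3) = nQ / (1·√S) = 0.013 × 2.32 / (√0.0021) = 0.6581.
Try y = 0.585 m: A R^(2/3) = 0.3414 — low.
Try y = 0.967 m: A R^(2/3) = 0.8423 — high.
Try y = 0.836 m: A R^(2/3) = 0.658 — matches.

y_n = 0.836 m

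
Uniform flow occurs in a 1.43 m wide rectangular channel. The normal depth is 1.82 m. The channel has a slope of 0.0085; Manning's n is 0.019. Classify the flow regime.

Flow area A = b·y = 1.43 × 1.82 = 2.603 m². Wetted perimeter P = b + 2y = 1.43 + 2×1.82 = 5.07 m.
Hydraulic radius R = A/P = 2.603/5.07 = 0.5133 m.
V = (1/n) R^(2/3) √S = (1/0.019) × 0.5133^(2/3) × √0.0085 = 3.111 m/s. Hydraulic depth D_h = A/T = 2.603/1.43 = 1.82 m.
Froude number Fr = V/√(g·D_h) = 3.111/√(9.81×1.82) = 0.736, which is less than 1, so the flow is subcritical.

subcritical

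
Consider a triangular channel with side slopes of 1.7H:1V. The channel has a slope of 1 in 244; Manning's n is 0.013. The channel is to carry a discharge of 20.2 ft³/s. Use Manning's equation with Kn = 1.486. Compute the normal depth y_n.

Manning's equation rearranged: A R^(2/3) = nQ / (1.486·√S) = 0.013 × 20.2 / (1.486 × √0.004098) = 2.76.
Try y = 1.08 ft: A R^(2/3) = 1.191 — too small.
Try y = 1.75 ft: A R^(2/3) = 4.314 — too large.
Try y = 1.48 ft: A R^(2/3) = 2.759 — close enough.

y_n = 1.48 ft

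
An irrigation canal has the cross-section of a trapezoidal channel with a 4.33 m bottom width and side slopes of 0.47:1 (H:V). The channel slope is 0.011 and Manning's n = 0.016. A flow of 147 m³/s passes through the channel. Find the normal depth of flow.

y_n = 2.93 m

Manning's equation rearranged: A R^(2/3) = nQ / (1·√S) = 0.016 × 147 / (√0.011) = 22.43.
Trying y = 2.09 m: A R^(2/3) = 12.82 — low.
Trying y = 3.35 m: A R^(2/3) = 28.02 — high.
Trying y = 2.93 m: A R^(2/3) = 22.37 — matches.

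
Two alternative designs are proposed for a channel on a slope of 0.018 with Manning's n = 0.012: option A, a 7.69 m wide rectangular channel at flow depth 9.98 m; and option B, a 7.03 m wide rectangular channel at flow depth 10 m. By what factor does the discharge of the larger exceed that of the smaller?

1.14

Channel A: Flow area A = b·y = 7.69 × 9.98 = 76.75 m². Wetted perimeter P = b + 2y = 7.69 + 2×9.98 = 27.65 m. Hydraulic radius R = A/P = 76.75/27.65 = 2.776 m. Q_A = (1/0.012)·76.75·2.776^(2/3)·√0.018 = 1695 m³/s.
Channel B: Flow area A = b·y = 7.03 × 10 = 70.3 m². Wetted perimeter P = b + 2y = 7.03 + 2×10 = 27.03 m. Hydraulic radius R = A/P = 70.3/27.03 = 2.601 m. Q_B = (1/0.012)·70.3·2.601^(2/3)·√0.018 = 1486 m³/s.
The larger discharge is 1695 m³/s and the smaller is 1486 m³/s; the ratio is 1.14.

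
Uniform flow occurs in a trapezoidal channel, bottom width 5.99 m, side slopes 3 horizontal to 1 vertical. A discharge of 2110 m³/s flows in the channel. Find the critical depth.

At critical depth, Q² T / (g A³) = 1, i.e. A³/T = Q²/g = 2110²/9.81 = 453800.
Try y = 9.99 m: A³/T = 703200 — too large.
Try y = 9.08 m: A³/T = 454300 — ≈ 453800.

y_c = 9.08 m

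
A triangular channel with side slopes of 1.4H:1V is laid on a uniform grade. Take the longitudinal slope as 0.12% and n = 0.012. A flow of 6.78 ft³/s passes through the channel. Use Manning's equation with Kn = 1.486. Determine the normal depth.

y_n = 1.31 ft

Manning's equation rearranged: A R^(2/3) = nQ / (1.486·√S) = 0.012 × 6.78 / (1.486 × √0.0012) = 1.581.
At y = 1.07 ft: A R^(2/3) = 0.9207 — short.
At y = 1.31 ft: A R^(2/3) = 1.579 — matches.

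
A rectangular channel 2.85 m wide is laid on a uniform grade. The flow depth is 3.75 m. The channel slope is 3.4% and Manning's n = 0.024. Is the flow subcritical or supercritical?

Flow area A = b·y = 2.85 × 3.75 = 10.69 m². Wetted perimeter P = b + 2y = 2.85 + 2×3.75 = 10.35 m.
Hydraulic radius R = A/P = 10.69/10.35 = 1.033 m.
V = (1/n) R^(2/3) √S = (1/0.024) × 1.033^(2/3) × √0.034 = 7.849 m/s. Hydraulic depth D_h = A/T = 10.69/2.85 = 3.75 m.
Froude number Fr = V/√(g·D_h) = 7.849/√(9.81×3.75) = 1.29, which is greater than 1, so the flow is supercritical.

supercritical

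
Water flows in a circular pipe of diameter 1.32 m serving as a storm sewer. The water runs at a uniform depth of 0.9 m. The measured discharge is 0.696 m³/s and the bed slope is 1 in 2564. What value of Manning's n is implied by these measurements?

For a circular section of diameter D = 1.32 m at depth y = 0.9 m, the central angle is θ = 2 arccos(1 − 2y/D) = 3.886 rad. Then A = (D²/8)(θ − sin θ) = 0.9939 m² and P = Dθ/2 = 2.565 m.
Hydraulic radius R = A/P = 0.9939/2.565 = 0.3875 m.
Rearranging Manning's equation: n = (1/Q) A R^(2/3) S^(1/2) = (1/0.696) × 0.9939 × 0.3875^(2/3) × √0.00039 = 0.015.

n = 0.015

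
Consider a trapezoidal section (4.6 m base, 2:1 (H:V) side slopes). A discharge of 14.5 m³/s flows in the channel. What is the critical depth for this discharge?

At critical depth, Q² T / (g A³) = 1, i.e. A³/T = Q²/g = 14.5²/9.81 = 21.43.
Trying y = 0.725 m: A³/T = 11.25 — short.
Trying y = 0.998 m: A³/T = 33.2 — over.
Trying y = 0.878 m: A³/T = 21.42 — close enough.

y_c = 0.878 m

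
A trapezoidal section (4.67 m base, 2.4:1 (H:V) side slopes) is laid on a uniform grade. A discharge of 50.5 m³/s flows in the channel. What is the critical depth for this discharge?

y_c = 1.71 m

At critical depth, Q² T / (g A³) = 1, i.e. A³/T = Q²/g = 50.5²/9.81 = 260.
Trying y = 1.46 m: A³/T = 145.5 — low.
Trying y = 1.87 m: A³/T = 368.1 — high.
Trying y = 1.71 m: A³/T = 262.3 — matches.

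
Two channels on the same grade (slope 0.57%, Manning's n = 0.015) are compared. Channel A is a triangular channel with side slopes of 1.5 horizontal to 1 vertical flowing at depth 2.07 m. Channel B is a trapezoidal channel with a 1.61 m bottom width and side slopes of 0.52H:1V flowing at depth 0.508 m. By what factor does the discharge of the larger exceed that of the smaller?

Channel A: For a triangular section with side slope z = 1.5: A = zy² = 1.5×2.07² = 6.427 m²; P = 2y√(1+z²) = 2×2.07×1.803 = 7.463 m. Hydraulic radius R = A/P = 6.427/7.463 = 0.8612 m. Q_A = (1/0.015)·6.427·0.8612^(2/3)·√0.0057 = 29.28 m³/s.
Channel B: With bottom width b = 1.61 m and side slope z = 0.52: A = (b + zy)y = (1.61 + 0.52×0.508)×0.508 = 0.9521 m²; P = b + 2y√(1+z²) = 1.61 + 2×0.508×1.127 = 2.755 m. Hydraulic radius R = A/P = 0.9521/2.755 = 0.3456 m. Q_B = (1/0.015)·0.9521·0.3456^(2/3)·√0.0057 = 2.36 m³/s.
The larger discharge is 29.28 m³/s and the smaller is 2.36 m³/s; the ratio is 12.4.

12.4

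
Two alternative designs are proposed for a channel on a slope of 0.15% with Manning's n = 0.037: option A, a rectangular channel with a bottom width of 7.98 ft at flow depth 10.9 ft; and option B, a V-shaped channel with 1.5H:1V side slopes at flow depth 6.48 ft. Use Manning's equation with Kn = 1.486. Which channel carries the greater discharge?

Channel A: Flow area A = b·y = 7.98 × 10.9 = 86.98 ft². Wetted perimeter P = b + 2y = 7.98 + 2×10.9 = 29.78 ft. Hydraulic radius R = A/P = 86.98/29.78 = 2.921 ft. Q_A = (1.486/0.037)·86.98·2.921^(2/3)·√0.0015 = 276.5 ft³/s.
Channel B: For a triangular section with side slope z = 1.5: A = zy² = 1.5×6.48² = 62.99 ft²; P = 2y√(1+z²) = 2×6.48×1.803 = 23.36 ft. Hydraulic radius R = A/P = 62.99/23.36 = 2.696 ft. Q_B = (1.486/0.037)·62.99·2.696^(2/3)·√0.0015 = 189.8 ft³/s.
Q_A = 276.5 ft³/s vs Q_B = 189.8 ft³/s, so channel A carries more.

channel A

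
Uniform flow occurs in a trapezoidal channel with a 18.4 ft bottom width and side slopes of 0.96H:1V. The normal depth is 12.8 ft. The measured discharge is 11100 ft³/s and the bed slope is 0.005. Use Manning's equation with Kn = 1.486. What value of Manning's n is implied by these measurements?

With bottom width b = 18.4 ft and side slope z = 0.96: A = (b + zy)y = (18.4 + 0.96×12.8)×12.8 = 392.8 ft²; P = b + 2y√(1+z²) = 18.4 + 2×12.8×1.386 = 53.89 ft.
Hydraulic radius R = A/P = 392.8/53.89 = 7.289 ft.
Rearranging Manning's equation: n = (1.486/Q) A R^(2/3) S^(1/2) = (1.486/11100) × 392.8 × 7.289^(2/3) × √0.005 = 0.014.

n = 0.014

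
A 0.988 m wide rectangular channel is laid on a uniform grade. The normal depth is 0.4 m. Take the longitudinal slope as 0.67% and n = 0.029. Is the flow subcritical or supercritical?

Flow area A = b·y = 0.988 × 0.4 = 0.3952 m². Wetted perimeter P = b + 2y = 0.988 + 2×0.4 = 1.788 m.
Hydraulic radius R = A/P = 0.3952/1.788 = 0.221 m.
V = (1/n) R^(2/3) √S = (1/0.029) × 0.221^(2/3) × √0.0067 = 1.032 m/s. Hydraulic depth D_h = A/T = 0.3952/0.988 = 0.4 m.
Froude number Fr = V/√(g·D_h) = 1.032/√(9.81×0.4) = 0.521, which is less than 1, so the flow is subcritical.

subcritical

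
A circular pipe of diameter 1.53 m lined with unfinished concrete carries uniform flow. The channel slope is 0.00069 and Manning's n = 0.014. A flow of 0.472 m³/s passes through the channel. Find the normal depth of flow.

Manning's equation rearranged: A R^(2/3) = nQ / (1·√S) = 0.014 × 0.472 / (√0.00069) = 0.2516.
Trying y = 0.639 m: A R^(2/3) = 0.3531 — over.
Trying y = 0.467 m: A R^(2/3) = 0.1962 — short.
Trying y = 0.532 m: A R^(2/3) = 0.2516 — close enough.

y_n = 0.532 m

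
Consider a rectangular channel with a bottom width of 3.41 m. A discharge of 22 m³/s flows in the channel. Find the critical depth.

y_c = 1.62 m

For a rectangular channel, critical depth y_c = (q²/g)^(1/3) where q = Q/b = 22/3.41 = 6.452 m²/s.
So y_c = (6.452²/9.81)^(1/3) = 1.62 m.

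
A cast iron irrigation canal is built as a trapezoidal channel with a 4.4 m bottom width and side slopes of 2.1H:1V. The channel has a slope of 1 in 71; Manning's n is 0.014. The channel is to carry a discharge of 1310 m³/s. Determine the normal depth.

y_n = 5.15 m

Manning's equation rearranged: A R^(2/3) = nQ / (1·√S) = 0.014 × 1310 / (√0.01408) = 154.5.
Trying y = 4.16 m: A R^(2/3) = 95.23 — low.
Trying y = 5.15 m: A R^(2/3) = 154.3 — matches.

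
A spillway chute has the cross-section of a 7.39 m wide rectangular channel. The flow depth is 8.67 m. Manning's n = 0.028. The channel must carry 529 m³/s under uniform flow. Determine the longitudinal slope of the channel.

Flow area A = b·y = 7.39 × 8.67 = 64.07 m². Wetted perimeter P = b + 2y = 7.39 + 2×8.67 = 24.73 m.
Hydraulic radius R = A/P = 64.07/24.73 = 2.591 m.
From Manning's equation, S = [nQ / (1 A R^(2/3))]² = [0.028 × 529 / (1 × 64.07 × 2.591^(2/3))]² = 0.015.

S = 0.015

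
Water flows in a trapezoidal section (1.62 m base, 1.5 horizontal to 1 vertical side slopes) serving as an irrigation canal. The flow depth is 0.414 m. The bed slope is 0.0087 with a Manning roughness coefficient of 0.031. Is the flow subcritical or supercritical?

subcritical

With bottom width b = 1.62 m and side slope z = 1.5: A = (b + zy)y = (1.62 + 1.5×0.414)×0.414 = 0.9278 m²; P = b + 2y√(1+z²) = 1.62 + 2×0.414×1.803 = 3.113 m.
Hydraulic radius R = A/P = 0.9278/3.113 = 0.2981 m.
V = (1/n) R^(2/3) √S = (1/0.031) × 0.2981^(2/3) × √0.0087 = 1.343 m/s. Hydraulic depth D_h = A/T = 0.9278/2.862 = 0.3242 m.
Froude number Fr = V/√(g·D_h) = 1.343/√(9.81×0.3242) = 0.753, which is less than 1, so the flow is subcritical.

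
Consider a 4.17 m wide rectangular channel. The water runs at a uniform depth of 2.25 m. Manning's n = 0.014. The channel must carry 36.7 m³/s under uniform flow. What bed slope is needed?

Flow area A = b·y = 4.17 × 2.25 = 9.383 m². Wetted perimeter P = b + 2y = 4.17 + 2×2.25 = 8.67 m.
Hydraulic radius R = A/P = 9.383/8.67 = 1.082 m.
From Manning's equation, S = [nQ / (1 A R^(2/3))]² = [0.014 × 36.7 / (1 × 9.383 × 1.082^(2/3))]² = 0.0027.

S = 0.0027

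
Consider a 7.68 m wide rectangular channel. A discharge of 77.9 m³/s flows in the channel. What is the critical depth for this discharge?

For a rectangular channel, critical depth y_c = (q²/g)^(1/3) where q = Q/b = 77.9/7.68 = 10.14 m²/s.
So y_c = (10.14²/9.81)^(1/3) = 2.19 m.

y_c = 2.19 m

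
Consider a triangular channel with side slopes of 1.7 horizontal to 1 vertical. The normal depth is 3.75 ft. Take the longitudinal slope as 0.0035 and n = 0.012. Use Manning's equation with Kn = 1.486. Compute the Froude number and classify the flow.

supercritical

For a triangular section with side slope z = 1.7: A = zy² = 1.7×3.75² = 23.91 ft²; P = 2y√(1+z²) = 2×3.75×1.972 = 14.79 ft.
Hydraulic radius R = A/P = 23.91/14.79 = 1.616 ft.
V = (1.486/n) R^(2/3) √S = (1.486/0.012) × 1.616^(2/3) × √0.0035 = 10.09 ft/s. Hydraulic depth D_h = A/T = 23.91/12.75 = 1.875 ft.
Froude number Fr = V/√(g·D_h) = 10.09/√(32.2×1.875) = 1.3, which is greater than 1, so the flow is supercritical.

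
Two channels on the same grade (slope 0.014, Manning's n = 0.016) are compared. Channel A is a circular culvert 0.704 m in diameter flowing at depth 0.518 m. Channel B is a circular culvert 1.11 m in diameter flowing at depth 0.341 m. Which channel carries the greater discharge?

channel A

Channel A: For a circular section of diameter D = 0.704 m at depth y = 0.518 m, the central angle is θ = 2 arccos(1 − 2y/D) = 4.124 rad. Then A = (D²/8)(θ − sin θ) = 0.307 m² and P = Dθ/2 = 1.452 m. Hydraulic radius R = A/P = 0.307/1.452 = 0.2115 m. Q_A = (1/0.016)·0.307·0.2115^(2/3)·√0.014 = 0.8059 m³/s.
Channel B: For a circular section of diameter D = 1.11 m at depth y = 0.341 m, the central angle is θ = 2 arccos(1 − 2y/D) = 2.35 rad. Then A = (D²/8)(θ − sin θ) = 0.2523 m² and P = Dθ/2 = 1.304 m. Hydraulic radius R = A/P = 0.2523/1.304 = 0.1935 m. Q_B = (1/0.016)·0.2523·0.1935^(2/3)·√0.014 = 0.6242 m³/s.
Q_A = 0.8059 m³/s vs Q_B = 0.6242 m³/s, so channel A carries more.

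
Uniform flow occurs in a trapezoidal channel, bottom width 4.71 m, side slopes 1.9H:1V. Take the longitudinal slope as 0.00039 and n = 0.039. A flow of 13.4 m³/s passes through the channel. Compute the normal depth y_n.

y_n = 2.3 m

Manning's equation rearranged: A R^(2/3) = nQ / (1·√S) = 0.039 × 13.4 / (√0.00039) = 26.46.
At y = 1.74 m: A R^(2/3) = 15.27 — low.
At y = 2.53 m: A R^(2/3) = 32.19 — high.
At y = 2.3 m: A R^(2/3) = 26.53 — close enough.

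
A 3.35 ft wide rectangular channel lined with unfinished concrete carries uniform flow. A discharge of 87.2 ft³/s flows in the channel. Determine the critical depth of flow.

For a rectangular channel, critical depth y_c = (q²/g)^(1/3) where q = Q/b = 87.2/3.35 = 26.03 ft²/s.
So y_c = (26.03²/32.2)^(1/3) = 2.76 ft.

y_c = 2.76 ft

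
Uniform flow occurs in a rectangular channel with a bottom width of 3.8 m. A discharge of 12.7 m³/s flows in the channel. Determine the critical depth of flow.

y_c = 1.04 m

For a rectangular channel, critical depth y_c = (q²/g)^(1/3) where q = Q/b = 12.7/3.8 = 3.342 m²/s.
So y_c = (3.342²/9.81)^(1/3) = 1.04 m.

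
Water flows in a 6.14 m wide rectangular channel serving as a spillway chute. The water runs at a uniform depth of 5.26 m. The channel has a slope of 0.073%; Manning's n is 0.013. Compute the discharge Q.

Q = 104 m³/s

Flow area A = b·y = 6.14 × 5.26 = 32.3 m². Wetted perimeter P = b + 2y = 6.14 + 2×5.26 = 16.66 m.
Hydraulic radius R = A/P = 32.3/16.66 = 1.939 m.
Manning's equation: Q = (1/n) A R^(2/3) S^(1/2) = (1/0.013) × 32.3 × 1.939^(2/3) × 0.00073^(1/2) = 104 m³/s.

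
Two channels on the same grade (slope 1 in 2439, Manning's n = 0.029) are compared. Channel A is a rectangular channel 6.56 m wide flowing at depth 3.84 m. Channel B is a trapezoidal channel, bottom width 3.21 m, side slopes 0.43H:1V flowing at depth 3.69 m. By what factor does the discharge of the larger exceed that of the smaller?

Channel A: Flow area A = b·y = 6.56 × 3.84 = 25.19 m². Wetted perimeter P = b + 2y = 6.56 + 2×3.84 = 14.24 m. Hydraulic radius R = A/P = 25.19/14.24 = 1.769 m. Q_A = (1/0.029)·25.19·1.769^(2/3)·√0.00041 = 25.73 m³/s.
Channel B: With bottom width b = 3.21 m and side slope z = 0.43: A = (b + zy)y = (3.21 + 0.43×3.69)×3.69 = 17.7 m²; P = b + 2y√(1+z²) = 3.21 + 2×3.69×1.089 = 11.24 m. Hydraulic radius R = A/P = 17.7/11.24 = 1.574 m. Q_B = (1/0.029)·17.7·1.574^(2/3)·√0.00041 = 16.72 m³/s.
The larger discharge is 25.73 m³/s and the smaller is 16.72 m³/s; the ratio is 1.54.

1.54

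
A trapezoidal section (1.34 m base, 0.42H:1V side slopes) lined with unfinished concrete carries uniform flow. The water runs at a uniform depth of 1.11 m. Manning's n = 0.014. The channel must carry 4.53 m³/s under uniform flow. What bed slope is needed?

With bottom width b = 1.34 m and side slope z = 0.42: A = (b + zy)y = (1.34 + 0.42×1.11)×1.11 = 2.005 m²; P = b + 2y√(1+z²) = 1.34 + 2×1.11×1.085 = 3.748 m.
Hydraulic radius R = A/P = 2.005/3.748 = 0.5349 m.
From Manning's equation, S = [nQ / (1 A R^(2/3))]² = [0.014 × 4.53 / (1 × 2.005 × 0.5349^(2/3))]² = 0.0023.

S = 0.0023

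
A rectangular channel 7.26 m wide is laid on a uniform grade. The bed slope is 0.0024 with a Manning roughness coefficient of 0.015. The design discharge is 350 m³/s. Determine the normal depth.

Manning's equation rearranged: A R^(2/3) = nQ / (1·√S) = 0.015 × 350 / (√0.0024) = 107.2.
At y = 6.16 m: A R^(2/3) = 77.56 — low.
At y = 9.51 m: A R^(2/3) = 131.5 — high.
At y = 8.02 m: A R^(2/3) = 107.2 — close enough.

y_n = 8.02 m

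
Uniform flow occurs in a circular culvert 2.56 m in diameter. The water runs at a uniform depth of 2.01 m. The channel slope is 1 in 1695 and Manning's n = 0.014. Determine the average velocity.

For a circular section of diameter D = 2.56 m at depth y = 2.01 m, the central angle is θ = 2 arccos(1 − 2y/D) = 4.355 rad. Then A = (D²/8)(θ − sin θ) = 4.335 m² and P = Dθ/2 = 5.575 m.
Hydraulic radius R = A/P = 4.335/5.575 = 0.7777 m.
From Manning's equation, V = (1/n) R^(2/3) S^(1/2) = (1/0.014) × 0.7777^(2/3) × 0.00059^(1/2) = 1.47 m/s.

V = 1.47 m/s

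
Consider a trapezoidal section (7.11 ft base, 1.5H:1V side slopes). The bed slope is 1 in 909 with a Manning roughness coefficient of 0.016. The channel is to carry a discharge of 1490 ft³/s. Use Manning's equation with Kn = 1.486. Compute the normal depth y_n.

Manning's equation rearranged: A R^(2/3) = nQ / (1.486·√S) = 0.016 × 1490 / (1.486 × √0.0011) = 483.7.
Try y = 10.6 ft: A R^(2/3) = 749 — high.
Try y = 8.71 ft: A R^(2/3) = 483.4 — matches.

y_n = 8.71 ft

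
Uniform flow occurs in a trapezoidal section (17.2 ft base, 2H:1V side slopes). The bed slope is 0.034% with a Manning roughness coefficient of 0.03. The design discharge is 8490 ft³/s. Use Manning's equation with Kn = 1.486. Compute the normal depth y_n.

Manning's equation rearranged: A R^(2/3) = nQ / (1.486·√S) = 0.03 × 8490 / (1.486 × √0.00034) = 9295.
Try y = 30.5 ft: A R^(2/3) = 14850 — over.
Try y = 19.7 ft: A R^(2/3) = 5377 — short.
Try y = 25 ft: A R^(2/3) = 9299 — matches.

y_n = 25 ft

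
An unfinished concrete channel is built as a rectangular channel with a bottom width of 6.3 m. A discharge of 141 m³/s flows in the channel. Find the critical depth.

For a rectangular channel, critical depth y_c = (q²/g)^(1/3) where q = Q/b = 141/6.3 = 22.38 m²/s.
So y_c = (22.38²/9.81)^(1/3) = 3.71 m.

y_c = 3.71 m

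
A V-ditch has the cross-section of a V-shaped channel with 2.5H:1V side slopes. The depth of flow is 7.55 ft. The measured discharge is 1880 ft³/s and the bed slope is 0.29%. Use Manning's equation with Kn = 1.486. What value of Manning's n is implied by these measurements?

n = 0.014

For a triangular section with side slope z = 2.5: A = zy² = 2.5×7.55² = 142.5 ft²; P = 2y√(1+z²) = 2×7.55×2.693 = 40.66 ft.
Hydraulic radius R = A/P = 142.5/40.66 = 3.505 ft.
Rearranging Manning's equation: n = (1.486/Q) A R^(2/3) S^(1/2) = (1.486/1880) × 142.5 × 3.505^(2/3) × √0.0029 = 0.014.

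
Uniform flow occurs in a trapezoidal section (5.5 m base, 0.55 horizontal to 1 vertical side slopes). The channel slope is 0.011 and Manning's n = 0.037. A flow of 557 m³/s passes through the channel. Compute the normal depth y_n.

Manning's equation rearranged: A R^(2/3) = nQ / (1·√S) = 0.037 × 557 / (√0.011) = 196.5.
Trying y = 7.51 m: A R^(2/3) = 156.9 — low.
Trying y = 9.16 m: A R^(2/3) = 229.1 — high.
Trying y = 8.46 m: A R^(2/3) = 196.6 — matches.

y_n = 8.46 m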